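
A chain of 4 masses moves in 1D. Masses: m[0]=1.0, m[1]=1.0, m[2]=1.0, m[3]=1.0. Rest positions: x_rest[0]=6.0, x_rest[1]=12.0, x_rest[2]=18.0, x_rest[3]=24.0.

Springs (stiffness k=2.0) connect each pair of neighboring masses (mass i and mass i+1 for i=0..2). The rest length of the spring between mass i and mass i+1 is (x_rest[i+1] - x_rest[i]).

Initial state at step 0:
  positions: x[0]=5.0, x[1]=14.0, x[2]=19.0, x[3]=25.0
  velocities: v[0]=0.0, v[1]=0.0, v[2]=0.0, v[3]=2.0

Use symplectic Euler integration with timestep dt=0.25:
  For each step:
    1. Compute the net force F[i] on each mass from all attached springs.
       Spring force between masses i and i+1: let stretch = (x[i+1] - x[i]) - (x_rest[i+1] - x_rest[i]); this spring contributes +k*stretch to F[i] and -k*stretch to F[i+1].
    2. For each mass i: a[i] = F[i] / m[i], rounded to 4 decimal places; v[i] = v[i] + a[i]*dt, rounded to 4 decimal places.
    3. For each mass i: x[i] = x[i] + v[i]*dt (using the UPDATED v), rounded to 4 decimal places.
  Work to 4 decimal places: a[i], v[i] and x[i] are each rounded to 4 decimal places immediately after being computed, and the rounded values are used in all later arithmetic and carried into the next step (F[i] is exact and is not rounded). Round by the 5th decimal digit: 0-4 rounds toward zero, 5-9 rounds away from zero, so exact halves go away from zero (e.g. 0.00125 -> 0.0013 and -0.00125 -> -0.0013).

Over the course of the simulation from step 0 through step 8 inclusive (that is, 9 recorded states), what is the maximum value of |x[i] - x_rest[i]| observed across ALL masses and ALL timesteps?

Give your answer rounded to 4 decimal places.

Step 0: x=[5.0000 14.0000 19.0000 25.0000] v=[0.0000 0.0000 0.0000 2.0000]
Step 1: x=[5.3750 13.5000 19.1250 25.5000] v=[1.5000 -2.0000 0.5000 2.0000]
Step 2: x=[6.0156 12.6875 19.3438 25.9531] v=[2.5625 -3.2500 0.8750 1.8125]
Step 3: x=[6.7402 11.8731 19.5567 26.3301] v=[2.8985 -3.2578 0.8515 1.5079]
Step 4: x=[7.3565 11.3775 19.6558 26.6104] v=[2.4650 -1.9825 0.3964 1.1212]
Step 5: x=[7.7254 11.4141 19.5894 26.7714] v=[1.4755 0.1462 -0.2655 0.6439]
Step 6: x=[7.8054 12.0115 19.3989 26.7846] v=[0.3199 2.3895 -0.7622 0.0529]
Step 7: x=[7.6611 13.0066 19.2081 26.6246] v=[-0.5771 3.9802 -0.7631 -0.6400]
Step 8: x=[7.4350 14.1087 19.1692 26.2875] v=[-0.9044 4.4082 -0.1556 -1.3483]
Max displacement = 2.7846

Answer: 2.7846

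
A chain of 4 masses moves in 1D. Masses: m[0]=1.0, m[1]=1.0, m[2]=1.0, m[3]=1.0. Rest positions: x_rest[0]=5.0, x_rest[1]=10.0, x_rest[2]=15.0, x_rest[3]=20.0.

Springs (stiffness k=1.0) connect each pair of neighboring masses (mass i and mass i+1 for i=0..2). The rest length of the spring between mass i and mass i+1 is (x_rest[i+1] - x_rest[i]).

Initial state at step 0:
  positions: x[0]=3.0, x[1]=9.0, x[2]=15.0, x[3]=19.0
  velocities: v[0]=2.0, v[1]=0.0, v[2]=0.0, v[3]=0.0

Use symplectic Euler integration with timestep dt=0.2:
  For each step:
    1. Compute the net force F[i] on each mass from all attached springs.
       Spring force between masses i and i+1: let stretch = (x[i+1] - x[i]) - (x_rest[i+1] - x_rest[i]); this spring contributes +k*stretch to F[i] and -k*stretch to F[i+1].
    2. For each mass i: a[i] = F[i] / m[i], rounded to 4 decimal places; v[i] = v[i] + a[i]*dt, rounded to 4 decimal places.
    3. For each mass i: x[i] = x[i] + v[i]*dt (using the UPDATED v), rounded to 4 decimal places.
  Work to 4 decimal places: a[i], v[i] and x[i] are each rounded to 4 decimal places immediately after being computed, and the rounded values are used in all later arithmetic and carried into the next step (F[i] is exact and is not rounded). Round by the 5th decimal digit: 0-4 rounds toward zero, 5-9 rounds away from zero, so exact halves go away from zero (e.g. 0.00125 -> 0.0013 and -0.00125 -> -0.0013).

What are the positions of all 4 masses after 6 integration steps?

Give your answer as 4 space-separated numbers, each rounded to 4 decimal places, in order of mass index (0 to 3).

Answer: 5.6359 9.3779 13.8409 19.5454

Derivation:
Step 0: x=[3.0000 9.0000 15.0000 19.0000] v=[2.0000 0.0000 0.0000 0.0000]
Step 1: x=[3.4400 9.0000 14.9200 19.0400] v=[2.2000 0.0000 -0.4000 0.2000]
Step 2: x=[3.9024 9.0144 14.7680 19.1152] v=[2.3120 0.0720 -0.7600 0.3760]
Step 3: x=[4.3693 9.0545 14.5597 19.2165] v=[2.3344 0.2003 -1.0413 0.5066]
Step 4: x=[4.8236 9.1274 14.3175 19.3315] v=[2.2714 0.3643 -1.2110 0.5752]
Step 5: x=[5.2500 9.2357 14.0683 19.4460] v=[2.1322 0.5416 -1.2462 0.5724]
Step 6: x=[5.6359 9.3779 13.8409 19.5454] v=[1.9293 0.7110 -1.1372 0.4969]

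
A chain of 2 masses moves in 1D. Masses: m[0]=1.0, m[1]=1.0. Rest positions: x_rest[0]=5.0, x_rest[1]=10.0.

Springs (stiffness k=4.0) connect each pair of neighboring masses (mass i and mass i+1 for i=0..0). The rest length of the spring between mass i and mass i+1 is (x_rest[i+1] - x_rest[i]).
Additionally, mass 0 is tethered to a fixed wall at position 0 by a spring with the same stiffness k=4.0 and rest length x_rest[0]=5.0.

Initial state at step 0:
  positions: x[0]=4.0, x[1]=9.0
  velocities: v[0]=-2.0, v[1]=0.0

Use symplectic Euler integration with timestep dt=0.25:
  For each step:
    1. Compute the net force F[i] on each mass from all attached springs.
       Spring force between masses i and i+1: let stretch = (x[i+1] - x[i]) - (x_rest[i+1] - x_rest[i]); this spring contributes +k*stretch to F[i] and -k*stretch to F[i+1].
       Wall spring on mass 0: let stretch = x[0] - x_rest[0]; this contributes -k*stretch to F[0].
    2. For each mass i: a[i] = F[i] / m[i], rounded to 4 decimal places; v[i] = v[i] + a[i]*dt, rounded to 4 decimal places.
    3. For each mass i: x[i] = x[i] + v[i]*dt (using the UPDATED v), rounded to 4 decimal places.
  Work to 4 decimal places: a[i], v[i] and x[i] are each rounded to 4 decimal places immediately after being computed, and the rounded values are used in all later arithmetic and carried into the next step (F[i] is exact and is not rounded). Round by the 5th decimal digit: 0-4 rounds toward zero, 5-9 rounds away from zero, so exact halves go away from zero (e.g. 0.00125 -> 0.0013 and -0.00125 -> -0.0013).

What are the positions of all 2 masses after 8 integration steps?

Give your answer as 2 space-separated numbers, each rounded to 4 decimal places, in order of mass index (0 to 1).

Answer: 4.9712 10.8315

Derivation:
Step 0: x=[4.0000 9.0000] v=[-2.0000 0.0000]
Step 1: x=[3.7500 9.0000] v=[-1.0000 0.0000]
Step 2: x=[3.8750 8.9375] v=[0.5000 -0.2500]
Step 3: x=[4.2969 8.8594] v=[1.6875 -0.3125]
Step 4: x=[4.7852 8.8907] v=[1.9531 0.1250]
Step 5: x=[5.1036 9.1456] v=[1.2734 1.0195]
Step 6: x=[5.1566 9.6400] v=[0.2118 1.9775]
Step 7: x=[5.0413 10.2635] v=[-0.4614 2.4941]
Step 8: x=[4.9712 10.8315] v=[-0.2805 2.2719]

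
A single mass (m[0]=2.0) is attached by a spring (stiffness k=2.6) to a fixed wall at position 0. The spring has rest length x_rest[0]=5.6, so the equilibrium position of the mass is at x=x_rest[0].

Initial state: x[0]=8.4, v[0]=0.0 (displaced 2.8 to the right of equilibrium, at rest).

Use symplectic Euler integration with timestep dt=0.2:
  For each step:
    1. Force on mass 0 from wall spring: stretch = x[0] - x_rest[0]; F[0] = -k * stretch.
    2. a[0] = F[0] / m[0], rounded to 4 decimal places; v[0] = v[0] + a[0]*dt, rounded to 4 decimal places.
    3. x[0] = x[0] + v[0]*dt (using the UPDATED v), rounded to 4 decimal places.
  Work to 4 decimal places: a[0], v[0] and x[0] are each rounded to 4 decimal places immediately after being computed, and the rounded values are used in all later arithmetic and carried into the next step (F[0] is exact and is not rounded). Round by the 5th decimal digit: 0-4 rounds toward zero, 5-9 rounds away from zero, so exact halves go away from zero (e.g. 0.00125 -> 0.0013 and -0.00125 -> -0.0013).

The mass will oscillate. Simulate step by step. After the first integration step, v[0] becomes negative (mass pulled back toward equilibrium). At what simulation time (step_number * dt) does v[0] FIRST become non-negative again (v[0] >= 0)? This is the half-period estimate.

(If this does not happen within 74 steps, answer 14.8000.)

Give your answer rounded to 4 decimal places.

Answer: 2.8000

Derivation:
Step 0: x=[8.4000] v=[0.0000]
Step 1: x=[8.2544] v=[-0.7280]
Step 2: x=[7.9708] v=[-1.4181]
Step 3: x=[7.5639] v=[-2.0345]
Step 4: x=[7.0549] v=[-2.5451]
Step 5: x=[6.4702] v=[-2.9234]
Step 6: x=[5.8403] v=[-3.1497]
Step 7: x=[5.1979] v=[-3.2122]
Step 8: x=[4.5764] v=[-3.1077]
Step 9: x=[4.0081] v=[-2.8416]
Step 10: x=[3.5226] v=[-2.4277]
Step 11: x=[3.1451] v=[-1.8876]
Step 12: x=[2.8952] v=[-1.2493]
Step 13: x=[2.7860] v=[-0.5461]
Step 14: x=[2.8231] v=[0.1855]
First v>=0 after going negative at step 14, time=2.8000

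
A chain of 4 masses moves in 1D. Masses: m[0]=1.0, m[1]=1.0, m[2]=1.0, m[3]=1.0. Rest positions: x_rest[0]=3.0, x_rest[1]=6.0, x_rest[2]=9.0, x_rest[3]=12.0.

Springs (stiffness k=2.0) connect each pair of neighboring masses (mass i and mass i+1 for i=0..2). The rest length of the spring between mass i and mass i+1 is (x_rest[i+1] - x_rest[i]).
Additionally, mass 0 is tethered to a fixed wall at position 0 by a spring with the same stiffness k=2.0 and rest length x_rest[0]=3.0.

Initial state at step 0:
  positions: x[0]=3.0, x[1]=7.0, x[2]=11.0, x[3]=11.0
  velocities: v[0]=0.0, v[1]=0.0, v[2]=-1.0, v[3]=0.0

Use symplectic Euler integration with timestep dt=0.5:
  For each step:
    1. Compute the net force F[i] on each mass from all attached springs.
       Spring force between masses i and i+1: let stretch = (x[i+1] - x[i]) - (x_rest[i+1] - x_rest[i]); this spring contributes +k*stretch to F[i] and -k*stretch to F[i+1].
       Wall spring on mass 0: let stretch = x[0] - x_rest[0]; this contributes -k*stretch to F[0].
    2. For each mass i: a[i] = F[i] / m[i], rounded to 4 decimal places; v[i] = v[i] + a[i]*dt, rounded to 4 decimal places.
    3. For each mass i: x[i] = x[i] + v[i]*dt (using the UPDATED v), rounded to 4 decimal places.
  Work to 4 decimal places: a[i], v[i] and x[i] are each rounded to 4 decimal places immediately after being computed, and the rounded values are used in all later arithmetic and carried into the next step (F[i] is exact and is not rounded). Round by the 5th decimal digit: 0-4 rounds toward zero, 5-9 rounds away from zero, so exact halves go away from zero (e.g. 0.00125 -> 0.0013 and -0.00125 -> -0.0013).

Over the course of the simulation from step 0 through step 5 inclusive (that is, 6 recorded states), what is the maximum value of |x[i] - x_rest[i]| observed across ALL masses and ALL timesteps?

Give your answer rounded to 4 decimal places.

Step 0: x=[3.0000 7.0000 11.0000 11.0000] v=[0.0000 0.0000 -1.0000 0.0000]
Step 1: x=[3.5000 7.0000 8.5000 12.5000] v=[1.0000 0.0000 -5.0000 3.0000]
Step 2: x=[4.0000 6.0000 7.2500 13.5000] v=[1.0000 -2.0000 -2.5000 2.0000]
Step 3: x=[3.5000 4.6250 8.5000 12.8750] v=[-1.0000 -2.7500 2.5000 -1.2500]
Step 4: x=[1.8125 4.6250 10.0000 11.5625] v=[-3.3750 0.0000 3.0000 -2.6250]
Step 5: x=[0.6250 5.9063 9.5938 10.9688] v=[-2.3750 2.5625 -0.8125 -1.1875]
Max displacement = 2.3750

Answer: 2.3750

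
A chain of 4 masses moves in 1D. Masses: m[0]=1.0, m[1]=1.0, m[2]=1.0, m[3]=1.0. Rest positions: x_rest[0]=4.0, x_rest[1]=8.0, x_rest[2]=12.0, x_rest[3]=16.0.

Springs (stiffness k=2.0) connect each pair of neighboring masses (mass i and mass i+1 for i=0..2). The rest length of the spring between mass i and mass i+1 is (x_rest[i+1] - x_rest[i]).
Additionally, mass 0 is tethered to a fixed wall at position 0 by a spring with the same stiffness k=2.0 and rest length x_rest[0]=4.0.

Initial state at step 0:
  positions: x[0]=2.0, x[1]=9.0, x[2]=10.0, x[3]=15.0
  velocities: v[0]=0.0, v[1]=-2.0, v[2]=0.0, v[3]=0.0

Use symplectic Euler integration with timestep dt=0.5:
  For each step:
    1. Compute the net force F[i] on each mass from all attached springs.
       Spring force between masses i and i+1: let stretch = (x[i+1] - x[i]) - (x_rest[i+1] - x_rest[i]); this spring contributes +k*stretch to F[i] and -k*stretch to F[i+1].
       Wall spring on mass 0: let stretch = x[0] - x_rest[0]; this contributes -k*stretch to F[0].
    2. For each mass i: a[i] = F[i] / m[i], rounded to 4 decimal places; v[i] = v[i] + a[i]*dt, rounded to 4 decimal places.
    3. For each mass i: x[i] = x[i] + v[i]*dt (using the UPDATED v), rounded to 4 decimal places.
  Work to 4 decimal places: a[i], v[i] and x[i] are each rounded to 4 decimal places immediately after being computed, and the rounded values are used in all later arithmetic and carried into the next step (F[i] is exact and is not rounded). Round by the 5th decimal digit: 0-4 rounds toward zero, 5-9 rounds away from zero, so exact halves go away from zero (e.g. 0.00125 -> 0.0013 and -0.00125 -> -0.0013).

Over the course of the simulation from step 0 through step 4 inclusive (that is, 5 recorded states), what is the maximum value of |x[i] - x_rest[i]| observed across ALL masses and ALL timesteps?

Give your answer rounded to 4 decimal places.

Step 0: x=[2.0000 9.0000 10.0000 15.0000] v=[0.0000 -2.0000 0.0000 0.0000]
Step 1: x=[4.5000 5.0000 12.0000 14.5000] v=[5.0000 -8.0000 4.0000 -1.0000]
Step 2: x=[5.0000 4.2500 11.7500 14.7500] v=[1.0000 -1.5000 -0.5000 0.5000]
Step 3: x=[2.6250 7.6250 9.2500 15.5000] v=[-4.7500 6.7500 -5.0000 1.5000]
Step 4: x=[1.4375 9.3125 9.0625 15.1250] v=[-2.3750 3.3750 -0.3750 -0.7500]
Max displacement = 3.7500

Answer: 3.7500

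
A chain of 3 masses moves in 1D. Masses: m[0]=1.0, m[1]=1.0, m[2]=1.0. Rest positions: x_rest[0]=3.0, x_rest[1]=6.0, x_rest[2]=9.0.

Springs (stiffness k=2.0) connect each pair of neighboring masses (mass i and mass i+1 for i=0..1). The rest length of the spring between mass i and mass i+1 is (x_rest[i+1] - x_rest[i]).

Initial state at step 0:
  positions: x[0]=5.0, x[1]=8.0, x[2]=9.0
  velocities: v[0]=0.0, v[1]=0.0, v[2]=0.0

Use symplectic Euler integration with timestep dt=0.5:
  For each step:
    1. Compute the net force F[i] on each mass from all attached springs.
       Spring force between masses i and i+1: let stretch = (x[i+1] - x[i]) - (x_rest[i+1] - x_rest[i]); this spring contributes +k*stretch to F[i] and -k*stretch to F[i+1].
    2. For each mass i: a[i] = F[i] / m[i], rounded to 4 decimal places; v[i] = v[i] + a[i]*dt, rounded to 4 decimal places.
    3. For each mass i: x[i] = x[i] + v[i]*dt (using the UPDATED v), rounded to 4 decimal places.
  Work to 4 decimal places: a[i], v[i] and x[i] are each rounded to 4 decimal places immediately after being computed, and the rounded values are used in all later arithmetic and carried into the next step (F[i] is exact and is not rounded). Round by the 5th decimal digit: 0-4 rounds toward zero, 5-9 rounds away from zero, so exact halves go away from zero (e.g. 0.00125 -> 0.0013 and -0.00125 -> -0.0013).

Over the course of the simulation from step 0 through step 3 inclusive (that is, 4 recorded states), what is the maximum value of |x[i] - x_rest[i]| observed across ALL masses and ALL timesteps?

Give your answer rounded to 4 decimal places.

Answer: 2.2500

Derivation:
Step 0: x=[5.0000 8.0000 9.0000] v=[0.0000 0.0000 0.0000]
Step 1: x=[5.0000 7.0000 10.0000] v=[0.0000 -2.0000 2.0000]
Step 2: x=[4.5000 6.5000 11.0000] v=[-1.0000 -1.0000 2.0000]
Step 3: x=[3.5000 7.2500 11.2500] v=[-2.0000 1.5000 0.5000]
Max displacement = 2.2500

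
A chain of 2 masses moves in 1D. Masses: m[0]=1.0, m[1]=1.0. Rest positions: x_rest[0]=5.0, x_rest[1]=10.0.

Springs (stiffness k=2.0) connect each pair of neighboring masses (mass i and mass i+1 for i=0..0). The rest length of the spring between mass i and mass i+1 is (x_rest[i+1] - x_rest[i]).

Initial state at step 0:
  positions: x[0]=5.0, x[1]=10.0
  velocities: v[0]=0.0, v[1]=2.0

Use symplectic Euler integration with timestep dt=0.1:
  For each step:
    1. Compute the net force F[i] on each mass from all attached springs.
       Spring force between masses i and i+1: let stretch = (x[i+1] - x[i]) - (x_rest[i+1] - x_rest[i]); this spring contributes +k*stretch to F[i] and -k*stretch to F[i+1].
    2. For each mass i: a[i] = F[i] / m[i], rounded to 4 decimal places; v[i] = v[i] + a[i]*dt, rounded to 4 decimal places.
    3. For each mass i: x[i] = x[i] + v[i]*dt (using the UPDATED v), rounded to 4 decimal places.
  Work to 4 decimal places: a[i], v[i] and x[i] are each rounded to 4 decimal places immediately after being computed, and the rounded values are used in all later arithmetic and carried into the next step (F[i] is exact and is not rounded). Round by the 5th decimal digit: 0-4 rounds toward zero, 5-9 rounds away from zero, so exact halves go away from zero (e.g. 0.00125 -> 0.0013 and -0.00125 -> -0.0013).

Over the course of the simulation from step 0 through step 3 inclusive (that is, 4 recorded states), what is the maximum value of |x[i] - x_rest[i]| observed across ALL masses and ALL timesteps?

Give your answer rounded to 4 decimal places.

Answer: 0.5842

Derivation:
Step 0: x=[5.0000 10.0000] v=[0.0000 2.0000]
Step 1: x=[5.0000 10.2000] v=[0.0000 2.0000]
Step 2: x=[5.0040 10.3960] v=[0.0400 1.9600]
Step 3: x=[5.0158 10.5842] v=[0.1184 1.8816]
Max displacement = 0.5842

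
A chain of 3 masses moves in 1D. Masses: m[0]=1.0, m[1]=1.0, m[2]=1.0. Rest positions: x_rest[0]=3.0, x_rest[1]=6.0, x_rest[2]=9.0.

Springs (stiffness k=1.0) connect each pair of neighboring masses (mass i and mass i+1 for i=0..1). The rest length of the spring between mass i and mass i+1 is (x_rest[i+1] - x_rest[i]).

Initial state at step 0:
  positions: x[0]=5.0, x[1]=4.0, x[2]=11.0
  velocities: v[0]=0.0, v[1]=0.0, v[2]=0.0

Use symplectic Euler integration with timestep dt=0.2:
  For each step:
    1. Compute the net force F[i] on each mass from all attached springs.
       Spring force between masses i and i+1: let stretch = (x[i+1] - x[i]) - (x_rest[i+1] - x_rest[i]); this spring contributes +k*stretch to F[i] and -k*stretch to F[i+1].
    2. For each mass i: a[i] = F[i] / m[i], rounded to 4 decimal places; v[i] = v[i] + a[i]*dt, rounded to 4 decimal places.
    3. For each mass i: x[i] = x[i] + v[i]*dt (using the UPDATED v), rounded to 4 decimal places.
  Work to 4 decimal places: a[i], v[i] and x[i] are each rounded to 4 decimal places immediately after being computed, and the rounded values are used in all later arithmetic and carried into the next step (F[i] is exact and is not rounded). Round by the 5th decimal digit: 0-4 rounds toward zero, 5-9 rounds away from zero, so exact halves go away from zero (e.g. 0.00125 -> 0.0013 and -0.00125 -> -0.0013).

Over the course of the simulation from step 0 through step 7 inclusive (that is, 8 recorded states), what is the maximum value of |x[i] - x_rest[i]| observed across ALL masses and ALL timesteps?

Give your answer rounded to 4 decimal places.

Answer: 3.0023

Derivation:
Step 0: x=[5.0000 4.0000 11.0000] v=[0.0000 0.0000 0.0000]
Step 1: x=[4.8400 4.3200 10.8400] v=[-0.8000 1.6000 -0.8000]
Step 2: x=[4.5392 4.9216 10.5392] v=[-1.5040 3.0080 -1.5040]
Step 3: x=[4.1337 5.7326 10.1337] v=[-2.0275 4.0550 -2.0275]
Step 4: x=[3.6722 6.6557 9.6722] v=[-2.3077 4.6154 -2.3077]
Step 5: x=[3.2100 7.5801 9.2100] v=[-2.3110 4.6220 -2.3110]
Step 6: x=[2.8026 8.3949 8.8026] v=[-2.0370 4.0740 -2.0370]
Step 7: x=[2.4989 9.0023 8.4989] v=[-1.5185 3.0371 -1.5185]
Max displacement = 3.0023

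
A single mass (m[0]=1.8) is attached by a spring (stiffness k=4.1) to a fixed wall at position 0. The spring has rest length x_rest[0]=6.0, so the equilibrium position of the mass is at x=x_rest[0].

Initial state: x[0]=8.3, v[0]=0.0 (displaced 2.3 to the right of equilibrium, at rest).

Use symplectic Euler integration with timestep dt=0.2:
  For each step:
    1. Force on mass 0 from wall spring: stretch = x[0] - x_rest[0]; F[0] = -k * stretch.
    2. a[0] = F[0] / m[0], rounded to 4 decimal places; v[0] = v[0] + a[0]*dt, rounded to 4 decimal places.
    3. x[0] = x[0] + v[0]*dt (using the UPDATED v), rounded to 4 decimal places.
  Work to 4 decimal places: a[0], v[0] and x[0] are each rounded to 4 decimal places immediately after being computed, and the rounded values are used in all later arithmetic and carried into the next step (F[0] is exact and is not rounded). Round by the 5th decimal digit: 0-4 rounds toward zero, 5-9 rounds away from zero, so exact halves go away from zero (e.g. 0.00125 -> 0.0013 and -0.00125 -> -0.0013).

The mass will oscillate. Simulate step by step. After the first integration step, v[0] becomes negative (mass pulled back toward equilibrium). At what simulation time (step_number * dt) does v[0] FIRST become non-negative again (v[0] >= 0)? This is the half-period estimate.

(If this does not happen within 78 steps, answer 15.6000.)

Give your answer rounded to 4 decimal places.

Answer: 2.2000

Derivation:
Step 0: x=[8.3000] v=[0.0000]
Step 1: x=[8.0904] v=[-1.0478]
Step 2: x=[7.6904] v=[-2.0001]
Step 3: x=[7.1364] v=[-2.7702]
Step 4: x=[6.4788] v=[-3.2879]
Step 5: x=[5.7776] v=[-3.5060]
Step 6: x=[5.0967] v=[-3.4047]
Step 7: x=[4.4981] v=[-2.9932]
Step 8: x=[4.0363] v=[-2.3090]
Step 9: x=[3.7534] v=[-1.4144]
Step 10: x=[3.6752] v=[-0.3909]
Step 11: x=[3.8088] v=[0.6682]
First v>=0 after going negative at step 11, time=2.2000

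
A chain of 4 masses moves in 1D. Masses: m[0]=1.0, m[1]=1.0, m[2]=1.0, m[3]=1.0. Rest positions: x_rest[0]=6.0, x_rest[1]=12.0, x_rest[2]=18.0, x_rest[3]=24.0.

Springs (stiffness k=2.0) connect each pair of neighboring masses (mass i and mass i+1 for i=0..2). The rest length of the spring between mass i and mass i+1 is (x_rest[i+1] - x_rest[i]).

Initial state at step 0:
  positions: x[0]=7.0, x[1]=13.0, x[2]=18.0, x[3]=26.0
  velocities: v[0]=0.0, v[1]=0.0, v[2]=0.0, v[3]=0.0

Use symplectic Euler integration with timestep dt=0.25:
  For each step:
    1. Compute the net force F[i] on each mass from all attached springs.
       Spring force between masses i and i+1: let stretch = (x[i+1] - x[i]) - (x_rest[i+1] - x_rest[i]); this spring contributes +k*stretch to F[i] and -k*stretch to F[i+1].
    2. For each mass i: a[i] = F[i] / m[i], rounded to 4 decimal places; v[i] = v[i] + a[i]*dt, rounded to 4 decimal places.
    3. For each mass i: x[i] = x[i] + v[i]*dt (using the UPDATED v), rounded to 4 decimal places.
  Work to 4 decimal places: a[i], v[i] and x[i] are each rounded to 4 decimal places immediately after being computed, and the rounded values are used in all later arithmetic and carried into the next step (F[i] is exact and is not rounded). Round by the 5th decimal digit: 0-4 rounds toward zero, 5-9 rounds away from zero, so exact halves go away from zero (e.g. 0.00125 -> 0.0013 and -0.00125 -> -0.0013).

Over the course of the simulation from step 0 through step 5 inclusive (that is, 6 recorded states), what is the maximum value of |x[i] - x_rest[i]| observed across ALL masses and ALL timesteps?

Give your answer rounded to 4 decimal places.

Answer: 2.0457

Derivation:
Step 0: x=[7.0000 13.0000 18.0000 26.0000] v=[0.0000 0.0000 0.0000 0.0000]
Step 1: x=[7.0000 12.8750 18.3750 25.7500] v=[0.0000 -0.5000 1.5000 -1.0000]
Step 2: x=[6.9844 12.7031 18.9844 25.3281] v=[-0.0625 -0.6875 2.4375 -1.6875]
Step 3: x=[6.9336 12.6016 19.6016 24.8633] v=[-0.2032 -0.4062 2.4687 -1.8594]
Step 4: x=[6.8413 12.6666 20.0015 24.4907] v=[-0.3692 0.2598 1.5996 -1.4903]
Step 5: x=[6.7272 12.9203 20.0457 24.3070] v=[-0.4566 1.0146 0.1768 -0.7349]
Max displacement = 2.0457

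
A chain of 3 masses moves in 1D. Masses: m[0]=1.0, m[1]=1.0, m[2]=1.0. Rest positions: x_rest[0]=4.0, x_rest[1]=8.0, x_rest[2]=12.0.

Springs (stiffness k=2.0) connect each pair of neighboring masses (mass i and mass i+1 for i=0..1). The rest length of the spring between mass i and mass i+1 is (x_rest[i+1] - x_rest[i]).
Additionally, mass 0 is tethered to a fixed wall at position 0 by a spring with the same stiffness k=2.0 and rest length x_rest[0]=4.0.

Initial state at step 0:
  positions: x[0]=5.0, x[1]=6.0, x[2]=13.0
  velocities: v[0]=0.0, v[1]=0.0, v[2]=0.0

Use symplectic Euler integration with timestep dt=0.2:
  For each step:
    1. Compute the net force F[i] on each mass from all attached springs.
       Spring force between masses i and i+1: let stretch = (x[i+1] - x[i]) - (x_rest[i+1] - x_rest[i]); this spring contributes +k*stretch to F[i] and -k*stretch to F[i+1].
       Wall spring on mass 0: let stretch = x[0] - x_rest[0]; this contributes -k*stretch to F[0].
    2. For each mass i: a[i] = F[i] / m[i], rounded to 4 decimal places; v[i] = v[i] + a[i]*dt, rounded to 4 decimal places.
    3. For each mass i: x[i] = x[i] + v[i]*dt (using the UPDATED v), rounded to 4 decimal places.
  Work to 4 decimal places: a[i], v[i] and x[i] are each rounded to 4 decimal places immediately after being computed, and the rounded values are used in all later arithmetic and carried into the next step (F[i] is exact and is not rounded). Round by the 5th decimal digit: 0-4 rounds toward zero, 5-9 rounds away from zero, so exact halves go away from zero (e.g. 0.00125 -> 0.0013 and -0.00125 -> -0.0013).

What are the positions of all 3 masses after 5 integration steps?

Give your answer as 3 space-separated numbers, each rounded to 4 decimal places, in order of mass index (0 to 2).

Step 0: x=[5.0000 6.0000 13.0000] v=[0.0000 0.0000 0.0000]
Step 1: x=[4.6800 6.4800 12.7600] v=[-1.6000 2.4000 -1.2000]
Step 2: x=[4.1296 7.3184 12.3376] v=[-2.7520 4.1920 -2.1120]
Step 3: x=[3.5039 8.3032 11.8337] v=[-3.1283 4.9242 -2.5197]
Step 4: x=[2.9819 9.1865 11.3673] v=[-2.6101 4.4167 -2.3319]
Step 5: x=[2.7177 9.7479 11.0465] v=[-1.3210 2.8072 -1.6042]

Answer: 2.7177 9.7479 11.0465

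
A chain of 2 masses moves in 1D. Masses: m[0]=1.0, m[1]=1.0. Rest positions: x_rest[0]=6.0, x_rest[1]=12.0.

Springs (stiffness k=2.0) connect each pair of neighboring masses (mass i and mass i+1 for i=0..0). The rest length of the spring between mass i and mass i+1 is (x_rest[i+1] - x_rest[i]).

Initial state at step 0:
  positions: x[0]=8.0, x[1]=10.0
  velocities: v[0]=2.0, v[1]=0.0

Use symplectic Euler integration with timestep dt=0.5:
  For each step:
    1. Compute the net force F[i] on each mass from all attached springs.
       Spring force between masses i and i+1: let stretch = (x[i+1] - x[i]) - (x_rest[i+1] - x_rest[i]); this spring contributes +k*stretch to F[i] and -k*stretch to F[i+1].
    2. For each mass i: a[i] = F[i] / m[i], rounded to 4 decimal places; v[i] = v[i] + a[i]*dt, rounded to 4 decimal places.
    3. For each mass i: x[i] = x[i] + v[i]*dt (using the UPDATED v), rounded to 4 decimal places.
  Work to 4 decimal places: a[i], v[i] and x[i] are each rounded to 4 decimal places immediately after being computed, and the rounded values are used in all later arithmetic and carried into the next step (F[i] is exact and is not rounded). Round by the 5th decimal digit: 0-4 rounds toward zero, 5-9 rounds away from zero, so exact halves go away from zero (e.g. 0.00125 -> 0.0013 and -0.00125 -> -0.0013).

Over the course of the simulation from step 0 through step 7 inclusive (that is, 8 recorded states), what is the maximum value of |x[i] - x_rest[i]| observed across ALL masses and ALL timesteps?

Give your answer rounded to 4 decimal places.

Step 0: x=[8.0000 10.0000] v=[2.0000 0.0000]
Step 1: x=[7.0000 12.0000] v=[-2.0000 4.0000]
Step 2: x=[5.5000 14.5000] v=[-3.0000 5.0000]
Step 3: x=[5.5000 15.5000] v=[0.0000 2.0000]
Step 4: x=[7.5000 14.5000] v=[4.0000 -2.0000]
Step 5: x=[10.0000 13.0000] v=[5.0000 -3.0000]
Step 6: x=[11.0000 13.0000] v=[2.0000 0.0000]
Step 7: x=[10.0000 15.0000] v=[-2.0000 4.0000]
Max displacement = 5.0000

Answer: 5.0000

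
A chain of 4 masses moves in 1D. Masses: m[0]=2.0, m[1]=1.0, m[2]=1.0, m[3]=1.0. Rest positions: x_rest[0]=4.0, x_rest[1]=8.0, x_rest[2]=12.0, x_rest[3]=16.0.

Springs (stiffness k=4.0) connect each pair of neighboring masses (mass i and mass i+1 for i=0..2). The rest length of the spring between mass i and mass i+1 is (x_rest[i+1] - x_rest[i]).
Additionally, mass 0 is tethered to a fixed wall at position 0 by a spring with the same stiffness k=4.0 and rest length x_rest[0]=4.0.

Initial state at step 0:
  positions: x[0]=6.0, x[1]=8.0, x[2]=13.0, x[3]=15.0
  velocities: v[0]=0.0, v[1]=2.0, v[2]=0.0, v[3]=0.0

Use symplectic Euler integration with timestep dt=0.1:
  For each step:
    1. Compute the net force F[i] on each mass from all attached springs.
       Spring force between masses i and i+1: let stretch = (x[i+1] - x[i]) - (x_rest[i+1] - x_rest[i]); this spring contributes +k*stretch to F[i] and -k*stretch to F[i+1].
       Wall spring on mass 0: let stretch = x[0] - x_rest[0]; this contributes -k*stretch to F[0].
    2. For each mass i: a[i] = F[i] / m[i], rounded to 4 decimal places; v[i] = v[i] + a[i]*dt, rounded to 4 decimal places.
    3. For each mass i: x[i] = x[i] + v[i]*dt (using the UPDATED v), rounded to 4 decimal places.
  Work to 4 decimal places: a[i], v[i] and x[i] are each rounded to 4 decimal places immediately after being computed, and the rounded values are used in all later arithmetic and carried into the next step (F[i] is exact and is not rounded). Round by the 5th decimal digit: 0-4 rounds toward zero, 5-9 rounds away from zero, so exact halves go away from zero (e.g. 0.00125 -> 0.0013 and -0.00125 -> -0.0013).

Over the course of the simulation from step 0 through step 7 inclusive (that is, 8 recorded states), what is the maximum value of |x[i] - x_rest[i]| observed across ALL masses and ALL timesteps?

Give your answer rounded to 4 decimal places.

Answer: 2.2868

Derivation:
Step 0: x=[6.0000 8.0000 13.0000 15.0000] v=[0.0000 2.0000 0.0000 0.0000]
Step 1: x=[5.9200 8.3200 12.8800 15.0800] v=[-0.8000 3.2000 -1.2000 0.8000]
Step 2: x=[5.7696 8.7264 12.6656 15.2320] v=[-1.5040 4.0640 -2.1440 1.5200]
Step 3: x=[5.5629 9.1721 12.3963 15.4413] v=[-2.0666 4.4570 -2.6931 2.0934]
Step 4: x=[5.3172 9.6024 12.1198 15.6888] v=[-2.4573 4.3030 -2.7648 2.4754]
Step 5: x=[5.0508 9.9620 11.8854 15.9536] v=[-2.6637 3.5959 -2.3442 2.6478]
Step 6: x=[4.7816 10.2021 11.7368 16.2157] v=[-2.6916 2.4008 -1.4863 2.6205]
Step 7: x=[4.5252 10.2868 11.7059 16.4586] v=[-2.5638 0.8465 -0.3086 2.4289]
Max displacement = 2.2868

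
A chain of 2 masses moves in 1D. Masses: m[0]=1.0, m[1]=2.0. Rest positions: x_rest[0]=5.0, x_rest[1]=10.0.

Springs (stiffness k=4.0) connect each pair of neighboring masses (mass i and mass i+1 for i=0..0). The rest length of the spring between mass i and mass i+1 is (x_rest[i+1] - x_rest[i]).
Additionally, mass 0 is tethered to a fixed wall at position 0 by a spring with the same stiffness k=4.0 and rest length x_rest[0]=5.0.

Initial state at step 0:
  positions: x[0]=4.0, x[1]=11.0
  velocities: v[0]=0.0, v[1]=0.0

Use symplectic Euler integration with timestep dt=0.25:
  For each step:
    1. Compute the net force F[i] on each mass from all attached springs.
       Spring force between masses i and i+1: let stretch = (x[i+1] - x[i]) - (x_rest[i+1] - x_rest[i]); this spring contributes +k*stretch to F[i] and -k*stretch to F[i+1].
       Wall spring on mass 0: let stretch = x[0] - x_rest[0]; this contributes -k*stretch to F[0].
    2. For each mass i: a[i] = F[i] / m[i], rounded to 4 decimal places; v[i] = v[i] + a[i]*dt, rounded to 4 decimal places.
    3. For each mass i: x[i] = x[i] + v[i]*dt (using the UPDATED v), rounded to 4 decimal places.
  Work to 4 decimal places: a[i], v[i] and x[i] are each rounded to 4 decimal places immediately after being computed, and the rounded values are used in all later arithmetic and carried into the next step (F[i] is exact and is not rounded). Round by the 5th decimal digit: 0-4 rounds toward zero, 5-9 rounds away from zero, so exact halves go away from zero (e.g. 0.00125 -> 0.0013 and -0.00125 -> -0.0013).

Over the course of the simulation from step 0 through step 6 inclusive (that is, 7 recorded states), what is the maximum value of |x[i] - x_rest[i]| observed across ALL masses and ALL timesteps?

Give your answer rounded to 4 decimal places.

Step 0: x=[4.0000 11.0000] v=[0.0000 0.0000]
Step 1: x=[4.7500 10.7500] v=[3.0000 -1.0000]
Step 2: x=[5.8125 10.3750] v=[4.2500 -1.5000]
Step 3: x=[6.5625 10.0547] v=[3.0000 -1.2813]
Step 4: x=[6.5449 9.9229] v=[-0.0703 -0.5274]
Step 5: x=[5.7356 9.9938] v=[-3.2372 0.2836]
Step 6: x=[4.5570 10.1574] v=[-4.7146 0.6545]
Max displacement = 1.5625

Answer: 1.5625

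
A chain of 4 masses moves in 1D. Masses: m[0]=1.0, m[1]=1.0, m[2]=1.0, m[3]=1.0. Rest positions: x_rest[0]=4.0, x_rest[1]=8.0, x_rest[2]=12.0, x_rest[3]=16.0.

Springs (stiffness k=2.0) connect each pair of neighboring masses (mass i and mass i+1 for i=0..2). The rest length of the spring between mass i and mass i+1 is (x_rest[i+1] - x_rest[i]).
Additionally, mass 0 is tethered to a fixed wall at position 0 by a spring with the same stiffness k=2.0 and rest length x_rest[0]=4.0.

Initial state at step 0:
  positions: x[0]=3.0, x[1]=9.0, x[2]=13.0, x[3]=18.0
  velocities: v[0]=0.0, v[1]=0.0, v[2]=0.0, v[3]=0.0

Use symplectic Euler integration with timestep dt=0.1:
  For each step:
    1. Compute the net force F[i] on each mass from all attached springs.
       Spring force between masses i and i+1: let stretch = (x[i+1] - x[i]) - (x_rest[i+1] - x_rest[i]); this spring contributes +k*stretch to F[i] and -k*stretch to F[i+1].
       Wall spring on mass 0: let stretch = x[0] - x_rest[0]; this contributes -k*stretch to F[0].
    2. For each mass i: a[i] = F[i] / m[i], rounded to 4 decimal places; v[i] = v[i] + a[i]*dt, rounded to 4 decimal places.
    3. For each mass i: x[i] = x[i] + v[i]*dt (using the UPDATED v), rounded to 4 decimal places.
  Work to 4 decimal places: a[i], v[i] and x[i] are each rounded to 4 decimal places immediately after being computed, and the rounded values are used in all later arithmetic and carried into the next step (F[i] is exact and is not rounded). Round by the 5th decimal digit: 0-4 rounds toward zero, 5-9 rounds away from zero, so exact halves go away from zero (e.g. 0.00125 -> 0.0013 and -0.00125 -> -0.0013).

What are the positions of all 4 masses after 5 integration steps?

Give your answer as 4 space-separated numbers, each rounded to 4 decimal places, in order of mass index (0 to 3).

Step 0: x=[3.0000 9.0000 13.0000 18.0000] v=[0.0000 0.0000 0.0000 0.0000]
Step 1: x=[3.0600 8.9600 13.0200 17.9800] v=[0.6000 -0.4000 0.2000 -0.2000]
Step 2: x=[3.1768 8.8832 13.0580 17.9408] v=[1.1680 -0.7680 0.3800 -0.3920]
Step 3: x=[3.3442 8.7758 13.1102 17.8839] v=[1.6739 -1.0743 0.5216 -0.5686]
Step 4: x=[3.5533 8.6464 13.1712 17.8116] v=[2.0914 -1.2937 0.6095 -0.7233]
Step 5: x=[3.7932 8.5057 13.2345 17.7265] v=[2.3994 -1.4074 0.6326 -0.8514]

Answer: 3.7932 8.5057 13.2345 17.7265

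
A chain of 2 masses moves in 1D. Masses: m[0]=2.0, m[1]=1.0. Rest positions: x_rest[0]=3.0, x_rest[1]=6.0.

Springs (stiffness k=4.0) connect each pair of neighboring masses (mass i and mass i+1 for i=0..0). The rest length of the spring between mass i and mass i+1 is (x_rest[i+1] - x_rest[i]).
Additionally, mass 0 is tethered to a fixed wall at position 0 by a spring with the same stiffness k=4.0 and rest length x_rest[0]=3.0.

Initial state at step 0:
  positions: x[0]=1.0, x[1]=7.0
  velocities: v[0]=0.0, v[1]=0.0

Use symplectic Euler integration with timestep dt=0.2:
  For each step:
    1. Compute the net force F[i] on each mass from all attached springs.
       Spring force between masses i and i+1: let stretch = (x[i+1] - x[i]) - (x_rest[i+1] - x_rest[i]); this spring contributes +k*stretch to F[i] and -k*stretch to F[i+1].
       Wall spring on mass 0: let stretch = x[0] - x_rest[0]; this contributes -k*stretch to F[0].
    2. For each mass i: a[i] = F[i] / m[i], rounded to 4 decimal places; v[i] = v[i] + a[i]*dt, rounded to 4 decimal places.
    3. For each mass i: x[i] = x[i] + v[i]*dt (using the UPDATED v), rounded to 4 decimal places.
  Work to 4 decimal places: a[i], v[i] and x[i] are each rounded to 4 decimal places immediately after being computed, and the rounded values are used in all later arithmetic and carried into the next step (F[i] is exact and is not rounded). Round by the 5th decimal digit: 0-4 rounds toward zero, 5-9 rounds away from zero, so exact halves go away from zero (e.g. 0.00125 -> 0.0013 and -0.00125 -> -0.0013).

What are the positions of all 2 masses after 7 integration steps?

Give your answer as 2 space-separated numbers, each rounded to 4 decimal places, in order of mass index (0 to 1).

Step 0: x=[1.0000 7.0000] v=[0.0000 0.0000]
Step 1: x=[1.4000 6.5200] v=[2.0000 -2.4000]
Step 2: x=[2.0976 5.7008] v=[3.4880 -4.0960]
Step 3: x=[2.9156 4.7851] v=[4.0902 -4.5786]
Step 4: x=[3.6500 4.0503] v=[3.6718 -3.6742]
Step 5: x=[4.1244 3.7314] v=[2.3719 -1.5944]
Step 6: x=[4.2374 3.9554] v=[0.5649 1.1200]
Step 7: x=[3.9888 4.7045] v=[-1.2429 3.7456]

Answer: 3.9888 4.7045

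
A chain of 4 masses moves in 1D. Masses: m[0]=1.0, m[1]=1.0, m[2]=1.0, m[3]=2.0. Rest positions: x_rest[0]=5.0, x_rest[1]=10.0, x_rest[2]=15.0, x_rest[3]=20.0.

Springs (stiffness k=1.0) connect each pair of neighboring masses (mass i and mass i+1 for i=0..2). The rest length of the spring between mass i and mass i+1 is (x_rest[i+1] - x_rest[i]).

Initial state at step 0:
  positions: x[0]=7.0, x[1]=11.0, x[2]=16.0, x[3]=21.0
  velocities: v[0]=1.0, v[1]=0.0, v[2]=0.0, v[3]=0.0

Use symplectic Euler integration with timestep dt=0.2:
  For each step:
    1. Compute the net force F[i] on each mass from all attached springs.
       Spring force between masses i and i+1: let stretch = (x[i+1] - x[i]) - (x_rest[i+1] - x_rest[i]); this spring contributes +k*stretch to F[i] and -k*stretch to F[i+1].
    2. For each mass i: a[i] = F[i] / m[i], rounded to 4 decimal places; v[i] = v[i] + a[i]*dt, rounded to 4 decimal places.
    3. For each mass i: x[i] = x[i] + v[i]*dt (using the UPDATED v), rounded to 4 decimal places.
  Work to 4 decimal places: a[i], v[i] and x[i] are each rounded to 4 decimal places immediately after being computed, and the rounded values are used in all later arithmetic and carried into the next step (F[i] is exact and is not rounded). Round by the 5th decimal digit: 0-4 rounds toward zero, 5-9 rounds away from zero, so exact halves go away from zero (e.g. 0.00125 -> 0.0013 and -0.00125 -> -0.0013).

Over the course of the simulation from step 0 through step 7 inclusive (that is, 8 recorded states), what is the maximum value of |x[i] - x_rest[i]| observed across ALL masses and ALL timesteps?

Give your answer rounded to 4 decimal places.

Step 0: x=[7.0000 11.0000 16.0000 21.0000] v=[1.0000 0.0000 0.0000 0.0000]
Step 1: x=[7.1600 11.0400 16.0000 21.0000] v=[0.8000 0.2000 0.0000 0.0000]
Step 2: x=[7.2752 11.1232 16.0016 21.0000] v=[0.5760 0.4160 0.0080 0.0000]
Step 3: x=[7.3443 11.2476 16.0080 21.0000] v=[0.3456 0.6221 0.0320 0.0002]
Step 4: x=[7.3696 11.4063 16.0237 21.0002] v=[0.1263 0.7935 0.0783 0.0010]
Step 5: x=[7.3563 11.5882 16.0537 21.0009] v=[-0.0664 0.9096 0.1501 0.0034]
Step 6: x=[7.3123 11.7795 16.1030 21.0026] v=[-0.2200 0.9563 0.2464 0.0087]
Step 7: x=[7.2470 11.9650 16.1753 21.0063] v=[-0.3266 0.9276 0.3616 0.0187]
Max displacement = 2.3696

Answer: 2.3696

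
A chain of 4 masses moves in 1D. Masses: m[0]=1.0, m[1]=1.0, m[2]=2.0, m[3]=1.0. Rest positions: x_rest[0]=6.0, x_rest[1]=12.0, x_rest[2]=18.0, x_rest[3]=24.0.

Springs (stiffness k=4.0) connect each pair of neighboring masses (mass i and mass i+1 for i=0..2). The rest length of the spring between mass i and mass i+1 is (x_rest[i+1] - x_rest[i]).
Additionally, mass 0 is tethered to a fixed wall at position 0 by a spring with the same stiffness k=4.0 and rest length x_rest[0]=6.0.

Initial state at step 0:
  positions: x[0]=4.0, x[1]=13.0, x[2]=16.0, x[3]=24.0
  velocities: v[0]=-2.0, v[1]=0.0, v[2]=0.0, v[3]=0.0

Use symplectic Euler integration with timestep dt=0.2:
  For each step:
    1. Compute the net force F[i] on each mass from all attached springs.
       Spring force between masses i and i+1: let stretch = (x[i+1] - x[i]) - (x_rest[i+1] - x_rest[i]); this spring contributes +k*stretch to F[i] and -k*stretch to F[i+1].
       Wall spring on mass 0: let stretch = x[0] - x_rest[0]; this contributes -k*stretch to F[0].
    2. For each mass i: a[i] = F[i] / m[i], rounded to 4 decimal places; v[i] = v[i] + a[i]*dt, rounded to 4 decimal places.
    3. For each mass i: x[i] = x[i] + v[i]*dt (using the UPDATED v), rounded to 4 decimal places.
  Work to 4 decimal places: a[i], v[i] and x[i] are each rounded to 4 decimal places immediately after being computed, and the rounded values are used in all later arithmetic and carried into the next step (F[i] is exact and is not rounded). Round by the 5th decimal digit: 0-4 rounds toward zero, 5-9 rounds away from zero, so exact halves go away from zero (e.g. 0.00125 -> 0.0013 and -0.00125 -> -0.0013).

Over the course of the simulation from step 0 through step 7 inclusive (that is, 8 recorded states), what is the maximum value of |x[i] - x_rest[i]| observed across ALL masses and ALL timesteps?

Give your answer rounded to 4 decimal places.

Answer: 3.1652

Derivation:
Step 0: x=[4.0000 13.0000 16.0000 24.0000] v=[-2.0000 0.0000 0.0000 0.0000]
Step 1: x=[4.4000 12.0400 16.4000 23.6800] v=[2.0000 -4.8000 2.0000 -1.6000]
Step 2: x=[5.3184 10.5552 17.0336 23.1552] v=[4.5920 -7.4240 3.1680 -2.6240]
Step 3: x=[6.2237 9.2691 17.6387 22.6109] v=[4.5267 -6.4307 3.0253 -2.7213]
Step 4: x=[6.6205 8.8348 17.9720 22.2311] v=[1.9841 -2.1713 1.6663 -1.8991]
Step 5: x=[6.3123 9.5082 17.9150 22.1298] v=[-1.5409 3.3670 -0.2849 -0.5064]
Step 6: x=[5.5055 11.0153 17.5227 22.3142] v=[-4.0340 7.5357 -1.9617 0.9218]
Step 7: x=[4.6994 12.6821 16.9931 22.6919] v=[-4.0306 8.3338 -2.6481 1.8886]
Max displacement = 3.1652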